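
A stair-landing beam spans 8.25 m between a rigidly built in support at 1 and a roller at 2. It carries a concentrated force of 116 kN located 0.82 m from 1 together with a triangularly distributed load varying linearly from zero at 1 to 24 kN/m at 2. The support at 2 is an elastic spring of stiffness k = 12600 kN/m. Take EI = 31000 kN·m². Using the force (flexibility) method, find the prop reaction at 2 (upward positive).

R_2 = 55.38 kN

Release the roller at 2. Primary structure: cantilever fixed at 1.
Deflection at 2 on the released cantilever, summing each load's contribution:
  point load 116 at a = 0.82: Pa²(3L − a)/(6EI) = 311.1/EI
  triangular load, peak 24 at the free end: 11w₀L⁴/(120EI) = 10192/EI
  δ_0 = 10503/EI
Tip deflection under a unit load at 2: L³/(3EI) = 187.2/EI.
With EI = 31000 kN·m²: δ_0 = 0.33879 m and δ_{22} = 0.006038 m/kN.
Compatibility — the spring shortens by R_2/k under the reaction it provides: δ_0 − R_2·δ_{22} = R_2/k. With 1/k = 0.000079 m/kN, R_2 = δ_0 / (δ_{22} + 1/k) = 0.33879 / (0.006038 + 0.000079) = 55.38 kN.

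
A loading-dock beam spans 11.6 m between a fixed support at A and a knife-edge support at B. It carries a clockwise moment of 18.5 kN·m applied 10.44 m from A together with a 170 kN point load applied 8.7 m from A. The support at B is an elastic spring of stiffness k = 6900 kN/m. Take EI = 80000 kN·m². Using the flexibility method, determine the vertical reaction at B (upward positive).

R_B = 107.5 kN

Take the reaction at B as the redundant and release it; the primary structure is a cantilever fixed at A.
Deflection at B on the released cantilever, summing each load's contribution:
  clockwise couple 18.5 at a = 10.44: M₀a(2L − a)/(2EI) = 1232/EI
  point load 170 at a = 8.7: Pa²(3L − a)/(6EI) = 55973/EI
  δ_0 = 57205/EI
Tip deflection under a unit load at B: L³/(3EI) = 520.3/EI.
With EI = 80000 kN·m²: δ_0 = 0.71506 m and δ_{BB} = 0.006504 m/kN.
Compatibility — the spring shortens by R_B/k under the reaction it provides: δ_0 − R_B·δ_{BB} = R_B/k. With 1/k = 0.000145 m/kN, R_B = δ_0 / (δ_{BB} + 1/k) = 0.71506 / (0.006504 + 0.000145) = 107.5 kN.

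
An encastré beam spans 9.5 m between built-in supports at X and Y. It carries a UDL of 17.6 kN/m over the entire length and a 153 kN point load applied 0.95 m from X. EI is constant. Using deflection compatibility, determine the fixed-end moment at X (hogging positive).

M_X = 250.1 kN·m

Take the two fixed-end moments M_X, M_Y as redundants; the released structure is the simple span XY.
On the primary (simply-supported) span, the end slopes from the loading are:
  at X: UDL 17.6: wL³/(24EI) = 628.7/EI
  at Y: UDL 17.6: wL³/(24EI) = 628.7/EI
  at X: point load 153 at a = 0.95: Pab(L + b)/(6LEI) = 393.5/EI
  at Y: point load 153 at a = 0.95: Pab(L + a)/(6LEI) = 227.8/EI
  θ_X0 = 1022/EI,  θ_Y0 = 856.6/EI
Flexibility coefficients: a unit moment at one end gives L/(3EI) there and L/(6EI) at the far end, so f₁₁ = f₂₂ = 3.167/EI and f₁₂ = f₂₁ = 1.583/EI.
Compatibility — zero rotation at each built-in end:
  3.167 M_X + 1.583 M_Y = 1022
  1.583 M_X + 3.167 M_Y = 856.6
Solving the pair gives M_X = 250.1 kN·m and M_Y = 145.4 kN·m (hogging).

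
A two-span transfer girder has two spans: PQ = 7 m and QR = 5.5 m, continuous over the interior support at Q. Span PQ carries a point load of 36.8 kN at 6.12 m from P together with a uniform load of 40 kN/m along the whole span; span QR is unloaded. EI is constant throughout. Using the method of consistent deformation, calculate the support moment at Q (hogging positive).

Insert a hinge at Q; M_Q is the redundant, and each span becomes simply supported.
Rotations at Q on the released spans (each span's end-slope, ×1/EI):
  span PQ: point load 36.8 at a = 6.12: Pab(L + a)/(6LEI) = 61.91/EI
  span PQ: UDL 40: wL³/(24EI) = 571.7/EI
  relative rotation θ_0 = (633.6 + 0)/EI = 633.6/EI
A unit hogging moment at Q produces rotation L₁/(3EI) + L₂/(3EI) = 4.167/EI.
Slope continuity at Q: θ_0 = M_Q·4.167/EI, so M_Q = 633.6/4.167 = 152.1 kN·m (hogging).

M_Q = 152.1 kN·m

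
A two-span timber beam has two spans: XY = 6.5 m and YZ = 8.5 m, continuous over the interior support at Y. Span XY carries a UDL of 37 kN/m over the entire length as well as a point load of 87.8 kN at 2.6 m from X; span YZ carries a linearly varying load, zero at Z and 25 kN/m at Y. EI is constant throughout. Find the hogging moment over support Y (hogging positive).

Insert a hinge at Y; M_Y is the redundant, and each span becomes simply supported.
Discontinuity in slope at Y on the released structure — sum the simple-span end rotations:
  span XY: UDL 37: wL³/(24EI) = 423.4/EI
  span XY: point load 87.8 at a = 2.6: Pab(L + a)/(6LEI) = 207.7/EI
  span YZ: triangular load, peak 25: w₀L³/(45EI) = 341.2/EI
  relative rotation θ_0 = (631.1 + 341.2)/EI = 972.3/EI
A unit hogging moment at Y produces rotation L₁/(3EI) + L₂/(3EI) = 5/EI.
Slope continuity at Y: θ_0 = M_Y·5/EI, so M_Y = 972.3/5 = 194.5 kN·m (hogging).

M_Y = 194.5 kN·m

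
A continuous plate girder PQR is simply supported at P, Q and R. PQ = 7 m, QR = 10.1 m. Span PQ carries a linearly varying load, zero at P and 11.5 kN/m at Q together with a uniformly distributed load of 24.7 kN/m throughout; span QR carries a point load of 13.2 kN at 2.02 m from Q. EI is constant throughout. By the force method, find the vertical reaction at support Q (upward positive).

Take M_Q as the redundant. Released structure: two simple spans PQ and QR with a hinge at Q.
Discontinuity in slope at Q on the released structure — sum the simple-span end rotations:
  span PQ: triangular load, peak 11.5: w₀L³/(45EI) = 87.66/EI
  span PQ: UDL 24.7: wL³/(24EI) = 353/EI
  span QR: point load 13.2 at a = 2.02: Pab(L + b)/(6LEI) = 64.63/EI
  relative rotation θ_0 = (440.7 + 64.63)/EI = 505.3/EI
A unit hogging moment at Q produces rotation L₁/(3EI) + L₂/(3EI) = 5.7/EI.
Slope continuity at Q: θ_0 = M_Q·5.7/EI, so M_Q = 505.3/5.7 = 88.65 kN·m (hogging).
Span PQ, ΣM about P with M_Q applied at Q: R_Q^{PQ}·7 = 793 + 88.65, so R_Q^{PQ} = 125.9 kN and R_P = 213.2 − 125.9 = 87.2 kN.
Span QR, ΣM about R: R_Q^{QR}·10.1 = 106.7 + 88.65, so R_Q^{QR} = 19.34 kN and R_R = 13.2 − 19.34 = -6.137 kN.
R_Q = 125.9 + 19.34 = 145.3 kN.

R_Q = 145.3 kN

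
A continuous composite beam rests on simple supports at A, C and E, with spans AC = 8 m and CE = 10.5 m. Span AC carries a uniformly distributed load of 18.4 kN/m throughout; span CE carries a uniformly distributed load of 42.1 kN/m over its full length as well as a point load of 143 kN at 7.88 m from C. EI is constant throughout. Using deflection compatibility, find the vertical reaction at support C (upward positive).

R_C = 438.8 kN

Insert a hinge at C; M_C is the redundant, and each span becomes simply supported.
Discontinuity in slope at C on the released structure — sum the simple-span end rotations:
  span AC: UDL 18.4: wL³/(24EI) = 392.5/EI
  span CE: UDL 42.1: wL³/(24EI) = 2031/EI
  span CE: point load 143 at a = 7.88: Pab(L + b)/(6LEI) = 614.8/EI
  relative rotation θ_0 = (392.5 + 2645)/EI = 3038/EI
A unit hogging moment at C produces rotation L₁/(3EI) + L₂/(3EI) = 6.167/EI.
Slope continuity at C: θ_0 = M_C·6.167/EI, so M_C = 3038/6.167 = 492.7 kN·m (hogging).
Span AC, ΣM about A with M_C applied at C: R_C^{AC}·8 = 588.8 + 492.7, so R_C^{AC} = 135.2 kN and R_A = 147.2 − 135.2 = 12.02 kN.
Span CE, ΣM about E: R_C^{CE}·10.5 = 2695 + 492.7, so R_C^{CE} = 303.6 kN and R_E = 585 − 303.6 = 281.4 kN.
R_C = 135.2 + 303.6 = 438.8 kN.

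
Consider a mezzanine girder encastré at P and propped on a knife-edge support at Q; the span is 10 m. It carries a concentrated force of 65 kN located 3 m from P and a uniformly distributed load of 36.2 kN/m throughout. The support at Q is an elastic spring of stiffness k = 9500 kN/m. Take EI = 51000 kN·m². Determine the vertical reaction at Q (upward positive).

R_Q = 141.4 kN

Release the roller at Q. Primary structure: cantilever fixed at P.
Deflection at Q on the released cantilever, summing each load's contribution:
  point load 65 at a = 3: Pa²(3L − a)/(6EI) = 2632/EI
  UDL 36.2: wL⁴/(8EI) = 45250/EI
  δ_0 = 47882/EI
Flexibility coefficient — unit upward force at Q: δ_{QQ} = L³/(3EI) = 333.3/EI.
With EI = 51000 kN·m²: δ_0 = 0.93887 m and δ_{QQ} = 0.006536 m/kN.
Compatibility — the spring shortens by R_Q/k under the reaction it provides: δ_0 − R_Q·δ_{QQ} = R_Q/k. With 1/k = 0.000105 m/kN, R_Q = δ_0 / (δ_{QQ} + 1/k) = 0.93887 / (0.006536 + 0.000105) = 141.4 kN.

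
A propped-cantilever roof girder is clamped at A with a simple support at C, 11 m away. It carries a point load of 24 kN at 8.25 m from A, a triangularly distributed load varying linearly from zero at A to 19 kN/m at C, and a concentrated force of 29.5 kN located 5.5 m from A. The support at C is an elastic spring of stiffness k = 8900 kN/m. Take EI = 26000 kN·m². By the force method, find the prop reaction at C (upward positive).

Take the reaction at C as the redundant and release it; the primary structure is a cantilever fixed at A.
Downward deflection at the released point C due to the loads:
  point load 24 at a = 8.25: Pa²(3L − a)/(6EI) = 6738/EI
  triangular load, peak 19 at the free end: 11w₀L⁴/(120EI) = 25500/EI
  point load 29.5 at a = 5.5: Pa²(3L − a)/(6EI) = 4090/EI
  δ_0 = 36328/EI
Flexibility coefficient — unit upward force at C: δ_{CC} = L³/(3EI) = 443.7/EI.
With EI = 26000 kN·m²: δ_0 = 1.3972 m and δ_{CC} = 0.017064 m/kN.
Compatibility — the spring shortens by R_C/k under the reaction it provides: δ_0 − R_C·δ_{CC} = R_C/k. With 1/k = 0.000112 m/kN, R_C = δ_0 / (δ_{CC} + 1/k) = 1.3972 / (0.017064 + 0.000112) = 81.35 kN.

R_C = 81.35 kN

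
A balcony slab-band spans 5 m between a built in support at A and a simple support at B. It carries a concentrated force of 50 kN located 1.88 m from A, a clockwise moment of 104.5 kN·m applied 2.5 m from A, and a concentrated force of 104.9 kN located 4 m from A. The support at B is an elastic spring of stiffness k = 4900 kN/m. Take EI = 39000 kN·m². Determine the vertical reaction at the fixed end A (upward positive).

R_A = 65.37 kN

Remove the prop at B; the released (primary) structure is a cantilever built in at A.
Downward deflection at the released point B due to the loads:
  point load 50 at a = 1.88: Pa²(3L − a)/(6EI) = 386.4/EI
  clockwise couple 104.5 at a = 2.5: M₀a(2L − a)/(2EI) = 979.7/EI
  point load 104.9 at a = 4: Pa²(3L − a)/(6EI) = 3077/EI
  δ_0 = 4443/EI
Tip deflection under a unit load at B: L³/(3EI) = 41.67/EI.
With EI = 39000 kN·m²: δ_0 = 0.11393 m and δ_{BB} = 0.001068 m/kN.
Compatibility — the spring shortens by R_B/k under the reaction it provides: δ_0 − R_B·δ_{BB} = R_B/k. With 1/k = 0.000204 m/kN, R_B = δ_0 / (δ_{BB} + 1/k) = 0.11393 / (0.001068 + 0.000204) = 89.53 kN.
Vertical equilibrium: R_A = ΣP − R_B = 154.9 − 89.53 = 65.37 kN.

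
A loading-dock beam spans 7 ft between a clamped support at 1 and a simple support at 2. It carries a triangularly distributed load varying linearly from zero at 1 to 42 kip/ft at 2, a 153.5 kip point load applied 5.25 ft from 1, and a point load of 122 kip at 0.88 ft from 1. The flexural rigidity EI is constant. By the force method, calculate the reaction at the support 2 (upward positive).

Take the reaction at 2 as the redundant and release it; the primary structure is a cantilever fixed at 1.
Free-end deflection of the primary structure under the applied loading (downward +):
  triangular load, peak 42 at the free end: 11w₀L⁴/(120EI) = 9244/EI
  point load 153.5 at a = 5.25: Pa²(3L − a)/(6EI) = 11106/EI
  point load 122 at a = 0.88: Pa²(3L − a)/(6EI) = 316.8/EI
  δ_0 = 20667/EI
Flexibility coefficient — unit upward force at 2: δ_{22} = L³/(3EI) = 114.3/EI.
Compatibility at 2: δ_0 − R_2·δ_{22} = 0, so R_2 = 20667/114.3 = 180.8 kip.

R_2 = 180.8 kip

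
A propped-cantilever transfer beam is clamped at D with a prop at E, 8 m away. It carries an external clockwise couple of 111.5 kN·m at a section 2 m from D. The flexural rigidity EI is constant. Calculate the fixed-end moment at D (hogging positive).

Release the roller at E. Primary structure: cantilever fixed at D.
Primary-structure tip deflection at E by superposition:
  clockwise couple 111.5 at a = 2: M₀a(2L − a)/(2EI) = 1561/EI
Tip deflection under a unit load at E: L³/(3EI) = 170.7/EI.
Compatibility at E: δ_0 − R_E·δ_{EE} = 0, so R_E = 1561/170.7 = 9.146 kN.
Moment equilibrium about D: M_D = Σ(load moments about D) − R_E·L = 111.5 − 9.146×8 = 38.33 kN·m.

M_D = 38.33 kN·m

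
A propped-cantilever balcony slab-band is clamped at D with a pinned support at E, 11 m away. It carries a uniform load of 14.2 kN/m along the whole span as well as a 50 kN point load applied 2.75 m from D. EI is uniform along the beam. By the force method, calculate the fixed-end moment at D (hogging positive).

M_D = 305 kN·m

Choose R_E as the redundant. The primary structure is the cantilever fixed at D.
Free-end deflection of the primary structure under the applied loading (downward +):
  UDL 14.2: wL⁴/(8EI) = 25988/EI
  point load 50 at a = 2.75: Pa²(3L − a)/(6EI) = 1906/EI
  δ_0 = 27894/EI
Flexibility coefficient — unit upward force at E: δ_{EE} = L³/(3EI) = 443.7/EI.
Compatibility at E: δ_0 − R_E·δ_{EE} = 0, so R_E = 27894/443.7 = 62.87 kN.
Moment equilibrium about D: M_D = Σ(load moments about D) − R_E·L = 996.6 − 62.87×11 = 305 kN·m.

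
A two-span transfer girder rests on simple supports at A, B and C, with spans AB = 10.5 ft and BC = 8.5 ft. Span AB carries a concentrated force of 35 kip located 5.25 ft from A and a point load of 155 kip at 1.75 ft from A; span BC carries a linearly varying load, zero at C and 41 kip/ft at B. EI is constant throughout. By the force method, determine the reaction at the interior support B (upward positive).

Insert a hinge at B; M_B is the redundant, and each span becomes simply supported.
Discontinuity in slope at B on the released structure — sum the simple-span end rotations:
  span AB: point load 35 at a = 5.25: Pab(L + a)/(6LEI) = 241.2/EI
  span AB: point load 155 at a = 1.75: Pab(L + a)/(6LEI) = 461.5/EI
  span BC: triangular load, peak 41: w₀L³/(45EI) = 559.5/EI
  relative rotation θ_0 = (702.7 + 559.5)/EI = 1262/EI
A unit hogging moment at B produces rotation L₁/(3EI) + L₂/(3EI) = 6.333/EI.
Compatibility: M_B·(L₁+L₂)/(3EI) = θ_0, giving M_B = 199.3 kip·ft (hogging).
Span AB, ΣM about A with M_B applied at B: R_B^{AB}·10.5 = 455 + 199.3, so R_B^{AB} = 62.31 kip and R_A = 190 − 62.31 = 127.7 kip.
Span BC, ΣM about C: R_B^{BC}·8.5 = 987.4 + 199.3, so R_B^{BC} = 139.6 kip and R_C = 174.2 − 139.6 = 34.64 kip.
R_B = 62.31 + 139.6 = 201.9 kip.

R_B = 201.9 kip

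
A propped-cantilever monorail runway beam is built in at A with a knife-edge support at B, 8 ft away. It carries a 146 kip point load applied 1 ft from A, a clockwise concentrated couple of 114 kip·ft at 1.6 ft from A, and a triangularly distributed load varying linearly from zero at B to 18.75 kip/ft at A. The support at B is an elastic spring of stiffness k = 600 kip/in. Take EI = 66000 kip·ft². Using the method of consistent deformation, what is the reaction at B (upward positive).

Release the roller at B. Primary structure: cantilever fixed at A.
Primary-structure tip deflection at B by superposition:
  point load 146 at a = 1: Pa²(3L − a)/(6EI) = 559.7/EI
  clockwise couple 114 at a = 1.6: M₀a(2L − a)/(2EI) = 1313/EI
  triangular load, peak 18.75 at the fixed end: w₀L⁴/(30EI) = 2560/EI
  δ_0 = 4433/EI
Tip deflection under a unit load at B: L³/(3EI) = 170.7/EI.
With EI = 66000 kip·ft²: δ_0 = 0.067166 ft and δ_{BB} = 0.002586 ft/kip.
Compatibility — the spring shortens by R_B/k under the reaction it provides: δ_0 − R_B·δ_{BB} = R_B/k. With 1/k = 1/(600×12) ft/kip = 0.000139 ft/kip, R_B = δ_0 / (δ_{BB} + 1/k) = 0.067166 / (0.002586 + 0.000139) = 24.65 kip.

R_B = 24.65 kip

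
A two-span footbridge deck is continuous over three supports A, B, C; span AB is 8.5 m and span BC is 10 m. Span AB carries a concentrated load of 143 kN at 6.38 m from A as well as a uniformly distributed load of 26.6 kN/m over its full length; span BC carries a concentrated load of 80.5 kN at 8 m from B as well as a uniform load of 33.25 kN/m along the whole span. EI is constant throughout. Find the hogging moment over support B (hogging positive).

Insert a hinge at B; M_B is the redundant, and each span becomes simply supported.
Rotations at B on the released spans (each span's end-slope, ×1/EI):
  span AB: point load 143 at a = 6.38: Pab(L + a)/(6LEI) = 564.3/EI
  span AB: UDL 26.6: wL³/(24EI) = 680.7/EI
  span BC: point load 80.5 at a = 8: Pab(L + b)/(6LEI) = 257.6/EI
  span BC: UDL 33.25: wL³/(24EI) = 1385/EI
  relative rotation θ_0 = (1245 + 1643)/EI = 2888/EI
A unit hogging moment at B produces rotation L₁/(3EI) + L₂/(3EI) = 6.167/EI.
Slope continuity at B: θ_0 = M_B·6.167/EI, so M_B = 2888/6.167 = 468.3 kN·m (hogging).

M_B = 468.3 kN·m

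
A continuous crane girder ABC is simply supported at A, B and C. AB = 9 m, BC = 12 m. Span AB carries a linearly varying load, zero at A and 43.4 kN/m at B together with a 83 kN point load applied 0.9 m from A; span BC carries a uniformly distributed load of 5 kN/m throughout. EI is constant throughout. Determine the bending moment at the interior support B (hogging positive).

Release continuity at B by inserting a hinge; the redundant is the internal moment M_B. The primary structure is two simply-supported spans AB and BC.
Discontinuity in slope at B on the released structure — sum the simple-span end rotations:
  span AB: triangular load, peak 43.4: w₀L³/(45EI) = 703.1/EI
  span AB: point load 83 at a = 0.9: Pab(L + a)/(6LEI) = 110.9/EI
  span BC: UDL 5: wL³/(24EI) = 360/EI
  relative rotation θ_0 = (814 + 360)/EI = 1174/EI
A unit hogging moment at B produces rotation L₁/(3EI) + L₂/(3EI) = 7/EI.
Slope continuity at B: θ_0 = M_B·7/EI, so M_B = 1174/7 = 167.7 kN·m (hogging).

M_B = 167.7 kN·m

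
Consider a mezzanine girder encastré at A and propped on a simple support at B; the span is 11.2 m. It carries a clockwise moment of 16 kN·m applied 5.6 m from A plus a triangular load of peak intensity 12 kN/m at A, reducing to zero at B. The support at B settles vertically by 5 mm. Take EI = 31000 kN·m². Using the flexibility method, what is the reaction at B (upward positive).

R_B = 14.72 kN

Remove the prop at B; the released (primary) structure is a cantilever built in at A.
Downward deflection at the released point B due to the loads:
  clockwise couple 16 at a = 5.6: M₀a(2L − a)/(2EI) = 752.6/EI
  triangular load, peak 12 at the fixed end: w₀L⁴/(30EI) = 6294/EI
  δ_0 = 7047/EI
Tip deflection under a unit load at B: L³/(3EI) = 468.3/EI.
With EI = 31000 kN·m²: δ_0 = 0.22731 m and δ_{BB} = 0.015107 m/kN.
Compatibility — the beam at B must follow the support down by 0.005 m: δ_0 − R_B·δ_{BB} = 0.005, so R_B = (0.22731 − 0.005)/0.015107 = 14.72 kN.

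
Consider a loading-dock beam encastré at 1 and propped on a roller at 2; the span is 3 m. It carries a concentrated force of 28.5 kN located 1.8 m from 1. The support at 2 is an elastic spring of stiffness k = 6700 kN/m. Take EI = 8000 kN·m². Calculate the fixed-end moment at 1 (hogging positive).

Remove the prop at 2; the released (primary) structure is a cantilever built in at 1.
Downward deflection at the released point 2 due to the loads:
  point load 28.5 at a = 1.8: Pa²(3L − a)/(6EI) = 110.8/EI
Flexibility coefficient — unit upward force at 2: δ_{22} = L³/(3EI) = 9/EI.
With EI = 8000 kN·m²: δ_0 = 0.013851 m and δ_{22} = 0.001125 m/kN.
Compatibility — the spring shortens by R_2/k under the reaction it provides: δ_0 − R_2·δ_{22} = R_2/k. With 1/k = 0.000149 m/kN, R_2 = δ_0 / (δ_{22} + 1/k) = 0.013851 / (0.001125 + 0.000149) = 10.87 kN.
Moment equilibrium about 1: M_1 = Σ(load moments about 1) − R_2·L = 51.3 − 10.87×3 = 18.69 kN·m.

M_1 = 18.69 kN·m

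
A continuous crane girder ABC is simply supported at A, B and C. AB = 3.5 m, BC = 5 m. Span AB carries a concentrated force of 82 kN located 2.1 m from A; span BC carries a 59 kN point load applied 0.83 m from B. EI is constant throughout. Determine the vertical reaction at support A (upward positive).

R_A = 20.02 kN

Take M_B as the redundant. Released structure: two simple spans AB and BC with a hinge at B.
Discontinuity in slope at B on the released structure — sum the simple-span end rotations:
  span AB: point load 82 at a = 2.1: Pab(L + a)/(6LEI) = 64.29/EI
  span BC: point load 59 at a = 0.83: Pab(L + b)/(6LEI) = 62.42/EI
  relative rotation θ_0 = (64.29 + 62.42)/EI = 126.7/EI
A unit hogging moment at B produces rotation L₁/(3EI) + L₂/(3EI) = 2.833/EI.
Compatibility: M_B·(L₁+L₂)/(3EI) = θ_0, giving M_B = 44.72 kN·m (hogging).
Span AB, ΣM about A with M_B applied at B: R_B^{AB}·3.5 = 172.2 + 44.72, so R_B^{AB} = 61.98 kN and R_A = 82 − 61.98 = 20.02 kN.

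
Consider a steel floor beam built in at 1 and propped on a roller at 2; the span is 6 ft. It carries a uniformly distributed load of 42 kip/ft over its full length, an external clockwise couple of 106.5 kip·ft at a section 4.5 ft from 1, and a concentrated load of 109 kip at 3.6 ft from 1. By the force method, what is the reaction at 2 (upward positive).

Take the reaction at 2 as the redundant and release it; the primary structure is a cantilever fixed at 1.
Deflection at 2 on the released cantilever, summing each load's contribution:
  UDL 42: wL⁴/(8EI) = 6804/EI
  clockwise couple 106.5 at a = 4.5: M₀a(2L − a)/(2EI) = 1797/EI
  point load 109 at a = 3.6: Pa²(3L − a)/(6EI) = 3390/EI
  δ_0 = 11992/EI
Flexibility coefficient — unit upward force at 2: δ_{22} = L³/(3EI) = 72/EI.
The prop prevents deflection at 2: R_2 = δ_0/δ_{22} = 11992/72 = 166.5 kip.

R_2 = 166.5 kip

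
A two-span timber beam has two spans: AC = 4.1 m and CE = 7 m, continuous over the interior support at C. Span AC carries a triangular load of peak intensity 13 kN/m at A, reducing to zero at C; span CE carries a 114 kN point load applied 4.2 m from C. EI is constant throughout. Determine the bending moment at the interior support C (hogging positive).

Insert a hinge at C; M_C is the redundant, and each span becomes simply supported.
Rotations at C on the released spans (each span's end-slope, ×1/EI):
  span AC: triangular load, peak 13: 7w₀L³/(360EI) = 17.42/EI
  span CE: point load 114 at a = 4.2: Pab(L + b)/(6LEI) = 312.8/EI
  relative rotation θ_0 = (17.42 + 312.8)/EI = 330.2/EI
A unit hogging moment at C produces rotation L₁/(3EI) + L₂/(3EI) = 3.7/EI.
Slope continuity at C: θ_0 = M_C·3.7/EI, so M_C = 330.2/3.7 = 89.25 kN·m (hogging).

M_C = 89.25 kN·m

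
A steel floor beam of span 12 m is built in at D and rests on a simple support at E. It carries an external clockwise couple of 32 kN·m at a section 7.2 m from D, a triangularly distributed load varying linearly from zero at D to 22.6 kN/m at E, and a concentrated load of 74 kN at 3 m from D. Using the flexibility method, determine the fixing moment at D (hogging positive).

Choose R_E as the redundant. The primary structure is the cantilever fixed at D.
Deflection at E on the released cantilever, summing each load's contribution:
  clockwise couple 32 at a = 7.2: M₀a(2L − a)/(2EI) = 1935/EI
  triangular load, peak 22.6 at the free end: 11w₀L⁴/(120EI) = 42958/EI
  point load 74 at a = 3: Pa²(3L − a)/(6EI) = 3663/EI
  δ_0 = 48556/EI
Flexibility coefficient — unit upward force at E: δ_{EE} = L³/(3EI) = 576/EI.
The prop prevents deflection at E: R_E = δ_0/δ_{EE} = 48556/576 = 84.3 kN.
Moment equilibrium about D: M_D = Σ(load moments about D) − R_E·L = 1339 − 84.3×12 = 327.2 kN·m.

M_D = 327.2 kN·m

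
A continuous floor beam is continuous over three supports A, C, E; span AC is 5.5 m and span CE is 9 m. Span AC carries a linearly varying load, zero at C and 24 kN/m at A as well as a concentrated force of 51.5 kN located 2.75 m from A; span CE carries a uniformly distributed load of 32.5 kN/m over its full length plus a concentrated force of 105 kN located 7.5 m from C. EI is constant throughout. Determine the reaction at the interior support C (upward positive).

Release continuity at C by inserting a hinge; the redundant is the internal moment M_C. The primary structure is two simply-supported spans AC and CE.
End slopes at the hinge C, treating each span as simply supported:
  span AC: triangular load, peak 24: 7w₀L³/(360EI) = 77.64/EI
  span AC: point load 51.5 at a = 2.75: Pab(L + a)/(6LEI) = 97.37/EI
  span CE: UDL 32.5: wL³/(24EI) = 987.2/EI
  span CE: point load 105 at a = 7.5: Pab(L + b)/(6LEI) = 229.7/EI
  relative rotation θ_0 = (175 + 1217)/EI = 1392/EI
A unit hogging moment at C produces rotation L₁/(3EI) + L₂/(3EI) = 4.833/EI.
Compatibility: M_C·(L₁+L₂)/(3EI) = θ_0, giving M_C = 288 kN·m (hogging).
Span AC, ΣM about A with M_C applied at C: R_C^{AC}·5.5 = 262.6 + 288, so R_C^{AC} = 100.1 kN and R_A = 117.5 − 100.1 = 17.39 kN.
Span CE, ΣM about E: R_C^{CE}·9 = 1474 + 288, so R_C^{CE} = 195.7 kN and R_E = 397.5 − 195.7 = 201.8 kN.
R_C = 100.1 + 195.7 = 295.9 kN.

R_C = 295.9 kN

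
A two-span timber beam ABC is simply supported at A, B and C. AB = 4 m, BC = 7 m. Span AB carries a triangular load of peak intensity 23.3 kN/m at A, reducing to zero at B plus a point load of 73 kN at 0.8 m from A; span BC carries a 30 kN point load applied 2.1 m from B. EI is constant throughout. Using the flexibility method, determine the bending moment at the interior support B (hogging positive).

M_B = 41.96 kN·m

Take M_B as the redundant. Released structure: two simple spans AB and BC with a hinge at B.
Rotations at B on the released spans (each span's end-slope, ×1/EI):
  span AB: triangular load, peak 23.3: 7w₀L³/(360EI) = 29/EI
  span AB: point load 73 at a = 0.8: Pab(L + a)/(6LEI) = 37.38/EI
  span BC: point load 30 at a = 2.1: Pab(L + b)/(6LEI) = 87.47/EI
  relative rotation θ_0 = (66.37 + 87.47)/EI = 153.8/EI
A unit hogging moment at B produces rotation L₁/(3EI) + L₂/(3EI) = 3.667/EI.
Slope continuity at B: θ_0 = M_B·3.667/EI, so M_B = 153.8/3.667 = 41.96 kN·m (hogging).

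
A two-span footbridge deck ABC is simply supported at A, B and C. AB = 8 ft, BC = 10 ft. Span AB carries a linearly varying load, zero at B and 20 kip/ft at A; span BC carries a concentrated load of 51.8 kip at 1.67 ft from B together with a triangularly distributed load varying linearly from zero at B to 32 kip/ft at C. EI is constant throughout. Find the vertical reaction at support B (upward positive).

Insert a hinge at B; M_B is the redundant, and each span becomes simply supported.
End slopes at the hinge B, treating each span as simply supported:
  span AB: triangular load, peak 20: 7w₀L³/(360EI) = 199.1/EI
  span BC: point load 51.8 at a = 1.67: Pab(L + b)/(6LEI) = 220.1/EI
  span BC: triangular load, peak 32: 7w₀L³/(360EI) = 622.2/EI
  relative rotation θ_0 = (199.1 + 842.4)/EI = 1041/EI
A unit hogging moment at B produces rotation L₁/(3EI) + L₂/(3EI) = 6/EI.
Compatibility: M_B·(L₁+L₂)/(3EI) = θ_0, giving M_B = 173.6 kip·ft (hogging).
Span AB, ΣM about A with M_B applied at B: R_B^{AB}·8 = 213.3 + 173.6, so R_B^{AB} = 48.36 kip and R_A = 80 − 48.36 = 31.64 kip.
Span BC, ΣM about C: R_B^{BC}·10 = 964.8 + 173.6, so R_B^{BC} = 113.8 kip and R_C = 211.8 − 113.8 = 97.96 kip.
R_B = 48.36 + 113.8 = 162.2 kip.

R_B = 162.2 kip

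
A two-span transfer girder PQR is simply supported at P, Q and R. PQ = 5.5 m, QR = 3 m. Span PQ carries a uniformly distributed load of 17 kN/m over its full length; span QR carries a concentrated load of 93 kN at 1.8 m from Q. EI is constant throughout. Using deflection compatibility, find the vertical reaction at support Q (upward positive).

Release continuity at Q by inserting a hinge; the redundant is the internal moment M_Q. The primary structure is two simply-supported spans PQ and QR.
Discontinuity in slope at Q on the released structure — sum the simple-span end rotations:
  span PQ: UDL 17: wL³/(24EI) = 117.8/EI
  span QR: point load 93 at a = 1.8: Pab(L + b)/(6LEI) = 46.87/EI
  relative rotation θ_0 = (117.8 + 46.87)/EI = 164.7/EI
A unit hogging moment at Q produces rotation L₁/(3EI) + L₂/(3EI) = 2.833/EI.
Slope continuity at Q: θ_0 = M_Q·2.833/EI, so M_Q = 164.7/2.833 = 58.14 kN·m (hogging).
Span PQ, ΣM about P with M_Q applied at Q: R_Q^{PQ}·5.5 = 257.1 + 58.14, so R_Q^{PQ} = 57.32 kN and R_P = 93.5 − 57.32 = 36.18 kN.
Span QR, ΣM about R: R_Q^{QR}·3 = 111.6 + 58.14, so R_Q^{QR} = 56.58 kN and R_R = 93 − 56.58 = 36.42 kN.
R_Q = 57.32 + 56.58 = 113.9 kN.

R_Q = 113.9 kN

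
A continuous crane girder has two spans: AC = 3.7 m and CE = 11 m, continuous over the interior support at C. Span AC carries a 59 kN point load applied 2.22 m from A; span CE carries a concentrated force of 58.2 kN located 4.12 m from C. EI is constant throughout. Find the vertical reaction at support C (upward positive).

Release continuity at C by inserting a hinge; the redundant is the internal moment M_C. The primary structure is two simply-supported spans AC and CE.
Rotations at C on the released spans (each span's end-slope, ×1/EI):
  span AC: point load 59 at a = 2.22: Pab(L + a)/(6LEI) = 51.69/EI
  span CE: point load 58.2 at a = 4.12: Pab(L + b)/(6LEI) = 446.9/EI
  relative rotation θ_0 = (51.69 + 446.9)/EI = 498.6/EI
A unit hogging moment at C produces rotation L₁/(3EI) + L₂/(3EI) = 4.9/EI.
Compatibility: M_C·(L₁+L₂)/(3EI) = θ_0, giving M_C = 101.8 kN·m (hogging).
Span AC, ΣM about A with M_C applied at C: R_C^{AC}·3.7 = 131 + 101.8, so R_C^{AC} = 62.9 kN and R_A = 59 − 62.9 = -3.902 kN.
Span CE, ΣM about E: R_C^{CE}·11 = 400.4 + 101.8, so R_C^{CE} = 45.65 kN and R_E = 58.2 − 45.65 = 12.55 kN.
R_C = 62.9 + 45.65 = 108.6 kN.

R_C = 108.6 kN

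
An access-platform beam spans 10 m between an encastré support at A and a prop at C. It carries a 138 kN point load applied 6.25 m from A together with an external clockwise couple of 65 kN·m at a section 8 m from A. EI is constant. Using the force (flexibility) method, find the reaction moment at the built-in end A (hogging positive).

M_A = 193.8 kN·m

Release the roller at C. Primary structure: cantilever fixed at A.
Deflection at C on the released cantilever, summing each load's contribution:
  point load 138 at a = 6.25: Pa²(3L − a)/(6EI) = 21338/EI
  clockwise couple 65 at a = 8: M₀a(2L − a)/(2EI) = 3120/EI
  δ_0 = 24458/EI
Tip deflection under a unit load at C: L³/(3EI) = 333.3/EI.
The prop prevents deflection at C: R_C = δ_0/δ_{CC} = 24458/333.3 = 73.37 kN.
Moment equilibrium about A: M_A = Σ(load moments about A) − R_C·L = 927.5 − 73.37×10 = 193.8 kN·m.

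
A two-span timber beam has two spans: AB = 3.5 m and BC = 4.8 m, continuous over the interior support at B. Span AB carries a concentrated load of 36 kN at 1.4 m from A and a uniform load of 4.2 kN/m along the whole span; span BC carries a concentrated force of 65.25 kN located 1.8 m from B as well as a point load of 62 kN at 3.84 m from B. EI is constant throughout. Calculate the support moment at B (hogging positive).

Take M_B as the redundant. Released structure: two simple spans AB and BC with a hinge at B.
End slopes at the hinge B, treating each span as simply supported:
  span AB: point load 36 at a = 1.4: Pab(L + a)/(6LEI) = 24.7/EI
  span AB: UDL 4.2: wL³/(24EI) = 7.503/EI
  span BC: point load 65.25 at a = 1.8: Pab(L + b)/(6LEI) = 95.43/EI
  span BC: point load 62 at a = 3.84: Pab(L + b)/(6LEI) = 45.71/EI
  relative rotation θ_0 = (32.2 + 141.1)/EI = 173.3/EI
A unit hogging moment at B produces rotation L₁/(3EI) + L₂/(3EI) = 2.767/EI.
Slope continuity at B: θ_0 = M_B·2.767/EI, so M_B = 173.3/2.767 = 62.65 kN·m (hogging).

M_B = 62.65 kN·m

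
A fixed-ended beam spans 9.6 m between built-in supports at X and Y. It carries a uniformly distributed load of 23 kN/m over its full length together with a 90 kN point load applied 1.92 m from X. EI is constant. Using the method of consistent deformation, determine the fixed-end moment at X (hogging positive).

Take the two fixed-end moments M_X, M_Y as redundants; the released structure is the simple span XY.
On the primary (simply-supported) span, the end slopes from the loading are:
  at X: UDL 23: wL³/(24EI) = 847.9/EI
  at Y: UDL 23: wL³/(24EI) = 847.9/EI
  at X: point load 90 at a = 1.92: Pab(L + b)/(6LEI) = 398.1/EI
  at Y: point load 90 at a = 1.92: Pab(L + a)/(6LEI) = 265.4/EI
  θ_X0 = 1246/EI,  θ_Y0 = 1113/EI
Flexibility coefficients: a unit moment at one end gives L/(3EI) there and L/(6EI) at the far end, so f₁₁ = f₂₂ = 3.2/EI and f₁₂ = f₂₁ = 1.6/EI.
Compatibility — zero rotation at each built-in end:
  3.2 M_X + 1.6 M_Y = 1246
  1.6 M_X + 3.2 M_Y = 1113
Solving the pair gives M_X = 287.2 kN·m and M_Y = 204.3 kN·m (hogging).

M_X = 287.2 kN·m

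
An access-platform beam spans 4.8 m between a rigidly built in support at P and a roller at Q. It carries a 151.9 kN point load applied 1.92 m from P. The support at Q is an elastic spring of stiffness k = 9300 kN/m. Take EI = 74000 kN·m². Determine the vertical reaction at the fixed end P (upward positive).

Take the reaction at Q as the redundant and release it; the primary structure is a cantilever fixed at P.
Downward deflection at the released point Q due to the loads:
  point load 151.9 at a = 1.92: Pa²(3L − a)/(6EI) = 1165/EI
Tip deflection under a unit load at Q: L³/(3EI) = 36.86/EI.
With EI = 74000 kN·m²: δ_0 = 0.01574 m and δ_{QQ} = 0.000498 m/kN.
Compatibility — the spring shortens by R_Q/k under the reaction it provides: δ_0 − R_Q·δ_{QQ} = R_Q/k. With 1/k = 0.000108 m/kN, R_Q = δ_0 / (δ_{QQ} + 1/k) = 0.01574 / (0.000498 + 0.000108) = 25.99 kN.
Vertical equilibrium: R_P = ΣP − R_Q = 151.9 − 25.99 = 125.9 kN.

R_P = 125.9 kN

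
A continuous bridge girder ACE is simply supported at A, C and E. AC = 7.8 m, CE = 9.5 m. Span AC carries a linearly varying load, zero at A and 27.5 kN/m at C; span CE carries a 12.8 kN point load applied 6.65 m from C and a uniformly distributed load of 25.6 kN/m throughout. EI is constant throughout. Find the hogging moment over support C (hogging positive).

Release continuity at C by inserting a hinge; the redundant is the internal moment M_C. The primary structure is two simply-supported spans AC and CE.
Rotations at C on the released spans (each span's end-slope, ×1/EI):
  span AC: triangular load, peak 27.5: w₀L³/(45EI) = 290/EI
  span CE: point load 12.8 at a = 6.65: Pab(L + b)/(6LEI) = 52.56/EI
  span CE: UDL 25.6: wL³/(24EI) = 914.5/EI
  relative rotation θ_0 = (290 + 967.1)/EI = 1257/EI
A unit hogging moment at C produces rotation L₁/(3EI) + L₂/(3EI) = 5.767/EI.
Slope continuity at C: θ_0 = M_C·5.767/EI, so M_C = 1257/5.767 = 218 kN·m (hogging).

M_C = 218 kN·m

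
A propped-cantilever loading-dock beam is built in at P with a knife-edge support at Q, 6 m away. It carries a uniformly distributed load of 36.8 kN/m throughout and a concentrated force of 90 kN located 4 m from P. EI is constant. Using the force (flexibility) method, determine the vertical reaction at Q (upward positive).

Choose R_Q as the redundant. The primary structure is the cantilever fixed at P.
Downward deflection at the released point Q due to the loads:
  UDL 36.8: wL⁴/(8EI) = 5962/EI
  point load 90 at a = 4: Pa²(3L − a)/(6EI) = 3360/EI
  δ_0 = 9322/EI
Tip deflection under a unit load at Q: L³/(3EI) = 72/EI.
The prop prevents deflection at Q: R_Q = δ_0/δ_{QQ} = 9322/72 = 129.5 kN.

R_Q = 129.5 kN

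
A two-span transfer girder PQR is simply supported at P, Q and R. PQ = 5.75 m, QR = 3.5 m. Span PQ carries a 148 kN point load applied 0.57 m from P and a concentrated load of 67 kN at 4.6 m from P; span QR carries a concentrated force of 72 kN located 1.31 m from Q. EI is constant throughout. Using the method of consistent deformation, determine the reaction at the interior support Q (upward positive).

Release continuity at Q by inserting a hinge; the redundant is the internal moment M_Q. The primary structure is two simply-supported spans PQ and QR.
Rotations at Q on the released spans (each span's end-slope, ×1/EI):
  span PQ: point load 148 at a = 0.57: Pab(L + a)/(6LEI) = 80.05/EI
  span PQ: point load 67 at a = 4.6: Pab(L + a)/(6LEI) = 106.3/EI
  span QR: point load 72 at a = 1.31: Pab(L + b)/(6LEI) = 55.97/EI
  relative rotation θ_0 = (186.4 + 55.97)/EI = 242.3/EI
A unit hogging moment at Q produces rotation L₁/(3EI) + L₂/(3EI) = 3.083/EI.
Slope continuity at Q: θ_0 = M_Q·3.083/EI, so M_Q = 242.3/3.083 = 78.6 kN·m (hogging).
Span PQ, ΣM about P with M_Q applied at Q: R_Q^{PQ}·5.75 = 392.6 + 78.6, so R_Q^{PQ} = 81.94 kN and R_P = 215 − 81.94 = 133.1 kN.
Span QR, ΣM about R: R_Q^{QR}·3.5 = 157.7 + 78.6, so R_Q^{QR} = 67.51 kN and R_R = 72 − 67.51 = 4.492 kN.
R_Q = 81.94 + 67.51 = 149.4 kN.

R_Q = 149.4 kN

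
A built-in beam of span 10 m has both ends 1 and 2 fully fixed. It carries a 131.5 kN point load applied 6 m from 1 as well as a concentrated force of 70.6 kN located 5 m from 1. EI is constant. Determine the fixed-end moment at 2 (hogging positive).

Take the two fixed-end moments M_1, M_2 as redundants; the released structure is the simple span 12.
End rotations of the released simple span under the applied load (×1/EI):
  at 1: point load 131.5 at a = 6: Pab(L + b)/(6LEI) = 736.4/EI
  at 2: point load 131.5 at a = 6: Pab(L + a)/(6LEI) = 841.6/EI
  at 1: point load 70.6 at a = 5: Pab(L + b)/(6LEI) = 441.2/EI
  at 2: point load 70.6 at a = 5: Pab(L + a)/(6LEI) = 441.2/EI
  θ_10 = 1178/EI,  θ_20 = 1283/EI
Flexibility coefficients: a unit moment at one end gives L/(3EI) there and L/(6EI) at the far end, so f₁₁ = f₂₂ = 3.333/EI and f₁₂ = f₂₁ = 1.667/EI.
Compatibility — zero rotation at each built-in end:
  3.333 M_1 + 1.667 M_2 = 1178
  1.667 M_1 + 3.333 M_2 = 1283
Solving the pair gives M_1 = 214.5 kN·m and M_2 = 277.6 kN·m (hogging).

M_2 = 277.6 kN·m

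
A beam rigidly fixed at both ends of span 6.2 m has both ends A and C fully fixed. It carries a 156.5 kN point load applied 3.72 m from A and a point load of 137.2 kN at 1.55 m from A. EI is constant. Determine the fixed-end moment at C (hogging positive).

M_C = 179.6 kN·m

Take the two fixed-end moments M_A, M_C as redundants; the released structure is the simple span AC.
On the primary (simply-supported) span, the end slopes from the loading are:
  at A: point load 156.5 at a = 3.72: Pab(L + b)/(6LEI) = 336.9/EI
  at C: point load 156.5 at a = 3.72: Pab(L + a)/(6LEI) = 385/EI
  at A: point load 137.2 at a = 1.55: Pab(L + b)/(6LEI) = 288.4/EI
  at C: point load 137.2 at a = 1.55: Pab(L + a)/(6LEI) = 206/EI
  θ_A0 = 625.3/EI,  θ_C0 = 591/EI
Flexibility coefficients: a unit moment at one end gives L/(3EI) there and L/(6EI) at the far end, so f₁₁ = f₂₂ = 2.067/EI and f₁₂ = f₂₁ = 1.033/EI.
Compatibility — zero rotation at each built-in end:
  2.067 M_A + 1.033 M_C = 625.3
  1.033 M_A + 2.067 M_C = 591
Solving the pair gives M_A = 212.8 kN·m and M_C = 179.6 kN·m (hogging).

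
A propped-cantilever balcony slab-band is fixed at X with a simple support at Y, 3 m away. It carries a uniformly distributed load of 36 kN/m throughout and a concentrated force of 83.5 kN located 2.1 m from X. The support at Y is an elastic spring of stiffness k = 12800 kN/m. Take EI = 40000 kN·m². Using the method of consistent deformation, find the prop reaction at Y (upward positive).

R_Y = 64.99 kN

Remove the prop at Y; the released (primary) structure is a cantilever built in at X.
Deflection at Y on the released cantilever, summing each load's contribution:
  UDL 36: wL⁴/(8EI) = 364.5/EI
  point load 83.5 at a = 2.1: Pa²(3L − a)/(6EI) = 423.5/EI
  δ_0 = 788/EI
Tip deflection under a unit load at Y: L³/(3EI) = 9/EI.
With EI = 40000 kN·m²: δ_0 = 0.019699 m and δ_{YY} = 0.000225 m/kN.
Compatibility — the spring shortens by R_Y/k under the reaction it provides: δ_0 − R_Y·δ_{YY} = R_Y/k. With 1/k = 0.000078 m/kN, R_Y = δ_0 / (δ_{YY} + 1/k) = 0.019699 / (0.000225 + 0.000078) = 64.99 kN.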